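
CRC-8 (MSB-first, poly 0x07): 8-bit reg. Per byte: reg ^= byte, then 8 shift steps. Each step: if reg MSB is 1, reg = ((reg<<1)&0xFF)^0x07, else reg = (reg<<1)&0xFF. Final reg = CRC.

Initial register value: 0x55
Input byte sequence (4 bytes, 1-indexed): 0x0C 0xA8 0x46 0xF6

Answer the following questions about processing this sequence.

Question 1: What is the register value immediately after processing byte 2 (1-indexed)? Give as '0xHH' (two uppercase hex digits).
Answer: 0xE0

Derivation:
After byte 1 (0x0C): reg=0x88
After byte 2 (0xA8): reg=0xE0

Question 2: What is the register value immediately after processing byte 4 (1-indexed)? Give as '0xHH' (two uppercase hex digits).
After byte 1 (0x0C): reg=0x88
After byte 2 (0xA8): reg=0xE0
After byte 3 (0x46): reg=0x7B
After byte 4 (0xF6): reg=0xAA

Answer: 0xAA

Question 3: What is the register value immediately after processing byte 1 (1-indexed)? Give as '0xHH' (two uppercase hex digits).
After byte 1 (0x0C): reg=0x88

Answer: 0x88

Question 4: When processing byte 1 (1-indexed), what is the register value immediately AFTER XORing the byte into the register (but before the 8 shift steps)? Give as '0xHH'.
Answer: 0x59

Derivation:
Register before byte 1: 0x55
Byte 1: 0x0C
0x55 XOR 0x0C = 0x59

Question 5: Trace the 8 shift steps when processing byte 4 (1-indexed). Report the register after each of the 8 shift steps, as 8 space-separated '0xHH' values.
Answer: 0x1D 0x3A 0x74 0xE8 0xD7 0xA9 0x55 0xAA

Derivation:
After byte 1 (0x0C): reg=0x88
After byte 2 (0xA8): reg=0xE0
After byte 3 (0x46): reg=0x7B
Register before byte 4: 0x7B
After XOR with byte 0xF6: 0x8D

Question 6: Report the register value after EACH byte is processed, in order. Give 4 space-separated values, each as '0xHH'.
0x88 0xE0 0x7B 0xAA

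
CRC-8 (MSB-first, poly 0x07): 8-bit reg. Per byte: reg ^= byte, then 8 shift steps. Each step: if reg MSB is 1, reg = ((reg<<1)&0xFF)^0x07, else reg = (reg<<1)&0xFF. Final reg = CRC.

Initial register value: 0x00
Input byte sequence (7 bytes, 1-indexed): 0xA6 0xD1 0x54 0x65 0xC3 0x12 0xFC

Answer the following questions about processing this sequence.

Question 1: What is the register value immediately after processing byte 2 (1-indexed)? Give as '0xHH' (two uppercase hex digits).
After byte 1 (0xA6): reg=0x7B
After byte 2 (0xD1): reg=0x5F

Answer: 0x5F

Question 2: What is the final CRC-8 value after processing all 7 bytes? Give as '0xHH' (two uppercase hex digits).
After byte 1 (0xA6): reg=0x7B
After byte 2 (0xD1): reg=0x5F
After byte 3 (0x54): reg=0x31
After byte 4 (0x65): reg=0xAB
After byte 5 (0xC3): reg=0x1F
After byte 6 (0x12): reg=0x23
After byte 7 (0xFC): reg=0x13

Answer: 0x13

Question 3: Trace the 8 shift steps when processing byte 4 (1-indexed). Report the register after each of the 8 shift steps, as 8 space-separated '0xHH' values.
After byte 1 (0xA6): reg=0x7B
After byte 2 (0xD1): reg=0x5F
After byte 3 (0x54): reg=0x31
Register before byte 4: 0x31
After XOR with byte 0x65: 0x54

Answer: 0xA8 0x57 0xAE 0x5B 0xB6 0x6B 0xD6 0xAB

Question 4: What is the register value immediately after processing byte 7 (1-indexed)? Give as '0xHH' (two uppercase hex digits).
Answer: 0x13

Derivation:
After byte 1 (0xA6): reg=0x7B
After byte 2 (0xD1): reg=0x5F
After byte 3 (0x54): reg=0x31
After byte 4 (0x65): reg=0xAB
After byte 5 (0xC3): reg=0x1F
After byte 6 (0x12): reg=0x23
After byte 7 (0xFC): reg=0x13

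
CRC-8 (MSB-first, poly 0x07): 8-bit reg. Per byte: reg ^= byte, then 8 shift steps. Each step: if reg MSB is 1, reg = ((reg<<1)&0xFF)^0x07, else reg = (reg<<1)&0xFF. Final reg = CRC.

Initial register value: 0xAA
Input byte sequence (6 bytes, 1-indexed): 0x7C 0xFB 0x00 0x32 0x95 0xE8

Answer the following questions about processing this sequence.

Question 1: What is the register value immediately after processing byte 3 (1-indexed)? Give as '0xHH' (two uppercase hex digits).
After byte 1 (0x7C): reg=0x2C
After byte 2 (0xFB): reg=0x2B
After byte 3 (0x00): reg=0xD1

Answer: 0xD1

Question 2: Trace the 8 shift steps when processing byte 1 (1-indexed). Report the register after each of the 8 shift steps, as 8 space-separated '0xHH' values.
Register before byte 1: 0xAA
After XOR with byte 0x7C: 0xD6

Answer: 0xAB 0x51 0xA2 0x43 0x86 0x0B 0x16 0x2C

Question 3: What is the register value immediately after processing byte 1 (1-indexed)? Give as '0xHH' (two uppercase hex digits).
Answer: 0x2C

Derivation:
After byte 1 (0x7C): reg=0x2C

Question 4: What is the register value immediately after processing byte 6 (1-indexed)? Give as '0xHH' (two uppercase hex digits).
Answer: 0x45

Derivation:
After byte 1 (0x7C): reg=0x2C
After byte 2 (0xFB): reg=0x2B
After byte 3 (0x00): reg=0xD1
After byte 4 (0x32): reg=0xA7
After byte 5 (0x95): reg=0x9E
After byte 6 (0xE8): reg=0x45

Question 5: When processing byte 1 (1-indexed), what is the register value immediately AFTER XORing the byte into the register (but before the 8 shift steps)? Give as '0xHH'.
Answer: 0xD6

Derivation:
Register before byte 1: 0xAA
Byte 1: 0x7C
0xAA XOR 0x7C = 0xD6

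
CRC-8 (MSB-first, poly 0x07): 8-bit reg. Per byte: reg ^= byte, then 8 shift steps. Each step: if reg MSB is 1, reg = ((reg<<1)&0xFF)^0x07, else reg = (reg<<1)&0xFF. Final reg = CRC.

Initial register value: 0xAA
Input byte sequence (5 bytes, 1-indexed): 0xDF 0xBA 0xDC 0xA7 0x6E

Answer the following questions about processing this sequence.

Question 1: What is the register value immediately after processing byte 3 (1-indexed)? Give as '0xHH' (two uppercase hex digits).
After byte 1 (0xDF): reg=0x4C
After byte 2 (0xBA): reg=0xCC
After byte 3 (0xDC): reg=0x70

Answer: 0x70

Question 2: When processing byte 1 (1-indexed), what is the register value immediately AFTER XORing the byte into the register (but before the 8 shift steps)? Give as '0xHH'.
Answer: 0x75

Derivation:
Register before byte 1: 0xAA
Byte 1: 0xDF
0xAA XOR 0xDF = 0x75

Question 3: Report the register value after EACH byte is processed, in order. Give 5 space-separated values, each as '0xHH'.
0x4C 0xCC 0x70 0x2B 0xDC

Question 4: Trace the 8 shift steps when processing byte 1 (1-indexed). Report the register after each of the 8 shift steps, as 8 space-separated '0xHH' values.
Register before byte 1: 0xAA
After XOR with byte 0xDF: 0x75

Answer: 0xEA 0xD3 0xA1 0x45 0x8A 0x13 0x26 0x4C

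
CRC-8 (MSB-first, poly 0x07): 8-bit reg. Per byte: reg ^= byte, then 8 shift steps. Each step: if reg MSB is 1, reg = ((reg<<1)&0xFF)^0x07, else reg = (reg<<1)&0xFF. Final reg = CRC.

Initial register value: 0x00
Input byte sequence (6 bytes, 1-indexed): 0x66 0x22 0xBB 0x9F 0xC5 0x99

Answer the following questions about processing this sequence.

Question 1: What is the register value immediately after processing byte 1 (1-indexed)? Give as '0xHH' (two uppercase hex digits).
After byte 1 (0x66): reg=0x35

Answer: 0x35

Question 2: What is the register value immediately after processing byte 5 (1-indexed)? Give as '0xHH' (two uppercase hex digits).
After byte 1 (0x66): reg=0x35
After byte 2 (0x22): reg=0x65
After byte 3 (0xBB): reg=0x14
After byte 4 (0x9F): reg=0xB8
After byte 5 (0xC5): reg=0x74

Answer: 0x74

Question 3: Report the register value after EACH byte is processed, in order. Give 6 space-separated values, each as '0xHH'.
0x35 0x65 0x14 0xB8 0x74 0x8D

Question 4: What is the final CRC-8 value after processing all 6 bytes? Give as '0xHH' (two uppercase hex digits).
Answer: 0x8D

Derivation:
After byte 1 (0x66): reg=0x35
After byte 2 (0x22): reg=0x65
After byte 3 (0xBB): reg=0x14
After byte 4 (0x9F): reg=0xB8
After byte 5 (0xC5): reg=0x74
After byte 6 (0x99): reg=0x8D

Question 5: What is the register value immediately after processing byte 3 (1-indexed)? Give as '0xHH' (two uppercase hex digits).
Answer: 0x14

Derivation:
After byte 1 (0x66): reg=0x35
After byte 2 (0x22): reg=0x65
After byte 3 (0xBB): reg=0x14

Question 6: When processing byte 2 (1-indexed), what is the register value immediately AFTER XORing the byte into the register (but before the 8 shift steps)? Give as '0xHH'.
Register before byte 2: 0x35
Byte 2: 0x22
0x35 XOR 0x22 = 0x17

Answer: 0x17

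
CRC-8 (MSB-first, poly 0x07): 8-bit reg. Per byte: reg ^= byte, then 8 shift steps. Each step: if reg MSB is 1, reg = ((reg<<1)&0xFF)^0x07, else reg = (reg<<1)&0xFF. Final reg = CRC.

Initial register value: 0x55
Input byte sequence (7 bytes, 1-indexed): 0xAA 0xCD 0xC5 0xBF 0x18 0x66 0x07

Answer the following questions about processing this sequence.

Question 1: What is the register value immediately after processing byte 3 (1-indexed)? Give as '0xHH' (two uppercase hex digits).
After byte 1 (0xAA): reg=0xF3
After byte 2 (0xCD): reg=0xBA
After byte 3 (0xC5): reg=0x7A

Answer: 0x7A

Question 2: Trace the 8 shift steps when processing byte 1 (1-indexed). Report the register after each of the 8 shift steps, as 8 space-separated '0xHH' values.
Answer: 0xF9 0xF5 0xED 0xDD 0xBD 0x7D 0xFA 0xF3

Derivation:
Register before byte 1: 0x55
After XOR with byte 0xAA: 0xFF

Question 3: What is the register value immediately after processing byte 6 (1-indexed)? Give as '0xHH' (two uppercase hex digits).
After byte 1 (0xAA): reg=0xF3
After byte 2 (0xCD): reg=0xBA
After byte 3 (0xC5): reg=0x7A
After byte 4 (0xBF): reg=0x55
After byte 5 (0x18): reg=0xE4
After byte 6 (0x66): reg=0x87

Answer: 0x87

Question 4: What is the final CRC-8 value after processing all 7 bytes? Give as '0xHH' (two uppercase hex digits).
Answer: 0x89

Derivation:
After byte 1 (0xAA): reg=0xF3
After byte 2 (0xCD): reg=0xBA
After byte 3 (0xC5): reg=0x7A
After byte 4 (0xBF): reg=0x55
After byte 5 (0x18): reg=0xE4
After byte 6 (0x66): reg=0x87
After byte 7 (0x07): reg=0x89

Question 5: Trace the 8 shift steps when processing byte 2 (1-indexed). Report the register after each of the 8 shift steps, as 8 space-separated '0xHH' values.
Answer: 0x7C 0xF8 0xF7 0xE9 0xD5 0xAD 0x5D 0xBA

Derivation:
After byte 1 (0xAA): reg=0xF3
Register before byte 2: 0xF3
After XOR with byte 0xCD: 0x3E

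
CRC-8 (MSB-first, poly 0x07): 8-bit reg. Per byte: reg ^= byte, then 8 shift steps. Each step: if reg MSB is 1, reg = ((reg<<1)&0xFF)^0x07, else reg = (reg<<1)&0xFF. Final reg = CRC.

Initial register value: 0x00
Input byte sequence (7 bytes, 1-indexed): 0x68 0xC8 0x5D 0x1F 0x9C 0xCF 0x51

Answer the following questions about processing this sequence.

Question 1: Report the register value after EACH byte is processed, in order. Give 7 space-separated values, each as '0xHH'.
0x1F 0x2B 0x45 0x81 0x53 0xDD 0xAD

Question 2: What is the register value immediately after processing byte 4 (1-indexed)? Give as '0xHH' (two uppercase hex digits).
After byte 1 (0x68): reg=0x1F
After byte 2 (0xC8): reg=0x2B
After byte 3 (0x5D): reg=0x45
After byte 4 (0x1F): reg=0x81

Answer: 0x81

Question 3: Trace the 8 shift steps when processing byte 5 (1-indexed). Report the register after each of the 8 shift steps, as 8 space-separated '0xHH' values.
After byte 1 (0x68): reg=0x1F
After byte 2 (0xC8): reg=0x2B
After byte 3 (0x5D): reg=0x45
After byte 4 (0x1F): reg=0x81
Register before byte 5: 0x81
After XOR with byte 0x9C: 0x1D

Answer: 0x3A 0x74 0xE8 0xD7 0xA9 0x55 0xAA 0x53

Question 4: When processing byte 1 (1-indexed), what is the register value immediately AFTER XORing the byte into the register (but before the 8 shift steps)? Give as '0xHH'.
Register before byte 1: 0x00
Byte 1: 0x68
0x00 XOR 0x68 = 0x68

Answer: 0x68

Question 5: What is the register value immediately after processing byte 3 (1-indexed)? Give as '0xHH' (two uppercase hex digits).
Answer: 0x45

Derivation:
After byte 1 (0x68): reg=0x1F
After byte 2 (0xC8): reg=0x2B
After byte 3 (0x5D): reg=0x45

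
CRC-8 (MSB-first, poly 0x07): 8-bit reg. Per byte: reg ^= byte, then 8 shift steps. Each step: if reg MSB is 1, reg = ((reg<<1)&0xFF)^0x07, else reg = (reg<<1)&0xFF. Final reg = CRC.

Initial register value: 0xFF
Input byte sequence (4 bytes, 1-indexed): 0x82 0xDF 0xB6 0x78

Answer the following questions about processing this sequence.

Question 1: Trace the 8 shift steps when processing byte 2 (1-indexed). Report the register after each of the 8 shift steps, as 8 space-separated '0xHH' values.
After byte 1 (0x82): reg=0x74
Register before byte 2: 0x74
After XOR with byte 0xDF: 0xAB

Answer: 0x51 0xA2 0x43 0x86 0x0B 0x16 0x2C 0x58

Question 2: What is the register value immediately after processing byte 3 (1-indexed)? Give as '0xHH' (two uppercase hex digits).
After byte 1 (0x82): reg=0x74
After byte 2 (0xDF): reg=0x58
After byte 3 (0xB6): reg=0x84

Answer: 0x84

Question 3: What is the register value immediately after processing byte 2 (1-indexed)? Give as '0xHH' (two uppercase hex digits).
After byte 1 (0x82): reg=0x74
After byte 2 (0xDF): reg=0x58

Answer: 0x58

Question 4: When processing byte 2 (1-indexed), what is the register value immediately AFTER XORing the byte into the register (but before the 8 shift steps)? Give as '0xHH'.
Answer: 0xAB

Derivation:
Register before byte 2: 0x74
Byte 2: 0xDF
0x74 XOR 0xDF = 0xAB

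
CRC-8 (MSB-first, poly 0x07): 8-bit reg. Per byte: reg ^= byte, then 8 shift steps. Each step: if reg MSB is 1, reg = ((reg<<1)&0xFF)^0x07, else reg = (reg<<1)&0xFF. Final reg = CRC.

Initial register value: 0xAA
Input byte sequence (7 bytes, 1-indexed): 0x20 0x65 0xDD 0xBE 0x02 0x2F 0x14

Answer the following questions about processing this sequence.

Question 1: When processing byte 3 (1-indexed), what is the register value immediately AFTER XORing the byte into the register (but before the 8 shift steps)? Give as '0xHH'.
Answer: 0xD5

Derivation:
Register before byte 3: 0x08
Byte 3: 0xDD
0x08 XOR 0xDD = 0xD5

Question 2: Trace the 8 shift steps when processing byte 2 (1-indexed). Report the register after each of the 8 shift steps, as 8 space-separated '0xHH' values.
Answer: 0xB3 0x61 0xC2 0x83 0x01 0x02 0x04 0x08

Derivation:
After byte 1 (0x20): reg=0xBF
Register before byte 2: 0xBF
After XOR with byte 0x65: 0xDA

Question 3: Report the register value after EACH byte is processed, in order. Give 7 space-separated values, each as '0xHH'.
0xBF 0x08 0x25 0xC8 0x78 0xA2 0x0B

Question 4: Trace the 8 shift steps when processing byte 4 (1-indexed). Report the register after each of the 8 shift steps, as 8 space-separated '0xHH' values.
Answer: 0x31 0x62 0xC4 0x8F 0x19 0x32 0x64 0xC8

Derivation:
After byte 1 (0x20): reg=0xBF
After byte 2 (0x65): reg=0x08
After byte 3 (0xDD): reg=0x25
Register before byte 4: 0x25
After XOR with byte 0xBE: 0x9B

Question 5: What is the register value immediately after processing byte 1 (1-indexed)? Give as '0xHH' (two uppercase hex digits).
After byte 1 (0x20): reg=0xBF

Answer: 0xBF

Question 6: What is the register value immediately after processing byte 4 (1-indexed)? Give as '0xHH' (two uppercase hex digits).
After byte 1 (0x20): reg=0xBF
After byte 2 (0x65): reg=0x08
After byte 3 (0xDD): reg=0x25
After byte 4 (0xBE): reg=0xC8

Answer: 0xC8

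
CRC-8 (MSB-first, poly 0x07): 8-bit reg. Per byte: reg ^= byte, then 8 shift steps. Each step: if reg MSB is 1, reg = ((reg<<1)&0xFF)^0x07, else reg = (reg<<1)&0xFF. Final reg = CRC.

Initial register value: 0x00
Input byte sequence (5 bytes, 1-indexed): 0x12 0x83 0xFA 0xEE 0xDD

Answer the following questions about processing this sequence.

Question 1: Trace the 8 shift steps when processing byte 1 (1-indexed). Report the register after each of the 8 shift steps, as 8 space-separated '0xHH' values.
Answer: 0x24 0x48 0x90 0x27 0x4E 0x9C 0x3F 0x7E

Derivation:
Register before byte 1: 0x00
After XOR with byte 0x12: 0x12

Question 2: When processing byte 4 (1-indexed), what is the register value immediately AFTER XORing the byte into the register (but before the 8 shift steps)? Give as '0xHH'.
Register before byte 4: 0x15
Byte 4: 0xEE
0x15 XOR 0xEE = 0xFB

Answer: 0xFB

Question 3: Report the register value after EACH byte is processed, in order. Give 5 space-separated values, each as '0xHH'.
0x7E 0xFD 0x15 0xEF 0x9E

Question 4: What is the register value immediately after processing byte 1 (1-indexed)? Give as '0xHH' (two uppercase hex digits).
After byte 1 (0x12): reg=0x7E

Answer: 0x7E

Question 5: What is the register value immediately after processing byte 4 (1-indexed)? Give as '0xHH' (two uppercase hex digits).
Answer: 0xEF

Derivation:
After byte 1 (0x12): reg=0x7E
After byte 2 (0x83): reg=0xFD
After byte 3 (0xFA): reg=0x15
After byte 4 (0xEE): reg=0xEF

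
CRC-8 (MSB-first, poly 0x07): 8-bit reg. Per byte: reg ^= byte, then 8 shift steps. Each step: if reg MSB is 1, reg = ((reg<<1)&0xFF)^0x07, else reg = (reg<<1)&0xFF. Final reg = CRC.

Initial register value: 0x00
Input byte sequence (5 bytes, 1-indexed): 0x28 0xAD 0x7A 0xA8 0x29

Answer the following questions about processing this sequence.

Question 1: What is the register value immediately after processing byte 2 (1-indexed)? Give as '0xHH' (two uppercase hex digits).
After byte 1 (0x28): reg=0xD8
After byte 2 (0xAD): reg=0x4C

Answer: 0x4C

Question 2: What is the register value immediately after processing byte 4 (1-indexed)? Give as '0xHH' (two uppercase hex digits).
Answer: 0xD6

Derivation:
After byte 1 (0x28): reg=0xD8
After byte 2 (0xAD): reg=0x4C
After byte 3 (0x7A): reg=0x82
After byte 4 (0xA8): reg=0xD6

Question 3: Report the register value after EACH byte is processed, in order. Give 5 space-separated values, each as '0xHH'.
0xD8 0x4C 0x82 0xD6 0xF3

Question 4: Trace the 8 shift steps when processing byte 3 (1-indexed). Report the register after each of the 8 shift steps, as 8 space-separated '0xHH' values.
After byte 1 (0x28): reg=0xD8
After byte 2 (0xAD): reg=0x4C
Register before byte 3: 0x4C
After XOR with byte 0x7A: 0x36

Answer: 0x6C 0xD8 0xB7 0x69 0xD2 0xA3 0x41 0x82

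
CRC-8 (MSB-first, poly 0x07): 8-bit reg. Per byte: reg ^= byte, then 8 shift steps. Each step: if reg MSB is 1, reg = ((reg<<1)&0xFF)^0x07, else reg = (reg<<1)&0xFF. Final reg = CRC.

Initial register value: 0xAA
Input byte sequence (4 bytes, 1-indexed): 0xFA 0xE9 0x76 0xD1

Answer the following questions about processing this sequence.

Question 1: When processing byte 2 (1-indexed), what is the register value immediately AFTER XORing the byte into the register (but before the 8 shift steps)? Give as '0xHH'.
Answer: 0x5E

Derivation:
Register before byte 2: 0xB7
Byte 2: 0xE9
0xB7 XOR 0xE9 = 0x5E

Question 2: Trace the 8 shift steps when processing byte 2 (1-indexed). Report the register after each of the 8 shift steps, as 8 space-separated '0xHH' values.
Answer: 0xBC 0x7F 0xFE 0xFB 0xF1 0xE5 0xCD 0x9D

Derivation:
After byte 1 (0xFA): reg=0xB7
Register before byte 2: 0xB7
After XOR with byte 0xE9: 0x5E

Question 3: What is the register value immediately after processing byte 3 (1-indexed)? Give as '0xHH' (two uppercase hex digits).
After byte 1 (0xFA): reg=0xB7
After byte 2 (0xE9): reg=0x9D
After byte 3 (0x76): reg=0x9F

Answer: 0x9F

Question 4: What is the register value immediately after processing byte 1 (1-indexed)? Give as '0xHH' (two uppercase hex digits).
Answer: 0xB7

Derivation:
After byte 1 (0xFA): reg=0xB7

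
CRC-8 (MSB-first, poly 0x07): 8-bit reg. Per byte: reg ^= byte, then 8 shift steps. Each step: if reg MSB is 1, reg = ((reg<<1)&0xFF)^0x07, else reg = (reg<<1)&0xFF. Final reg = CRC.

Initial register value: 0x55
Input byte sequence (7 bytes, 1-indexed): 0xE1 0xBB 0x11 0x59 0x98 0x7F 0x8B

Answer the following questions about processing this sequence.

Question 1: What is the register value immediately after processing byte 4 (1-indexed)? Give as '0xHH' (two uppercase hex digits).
After byte 1 (0xE1): reg=0x05
After byte 2 (0xBB): reg=0x33
After byte 3 (0x11): reg=0xEE
After byte 4 (0x59): reg=0x0C

Answer: 0x0C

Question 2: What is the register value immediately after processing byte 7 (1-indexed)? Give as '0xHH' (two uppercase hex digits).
Answer: 0xDB

Derivation:
After byte 1 (0xE1): reg=0x05
After byte 2 (0xBB): reg=0x33
After byte 3 (0x11): reg=0xEE
After byte 4 (0x59): reg=0x0C
After byte 5 (0x98): reg=0xE5
After byte 6 (0x7F): reg=0xCF
After byte 7 (0x8B): reg=0xDB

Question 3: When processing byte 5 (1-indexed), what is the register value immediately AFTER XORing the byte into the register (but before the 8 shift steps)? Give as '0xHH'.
Register before byte 5: 0x0C
Byte 5: 0x98
0x0C XOR 0x98 = 0x94

Answer: 0x94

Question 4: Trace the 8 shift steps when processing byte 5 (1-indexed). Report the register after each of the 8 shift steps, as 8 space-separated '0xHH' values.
Answer: 0x2F 0x5E 0xBC 0x7F 0xFE 0xFB 0xF1 0xE5

Derivation:
After byte 1 (0xE1): reg=0x05
After byte 2 (0xBB): reg=0x33
After byte 3 (0x11): reg=0xEE
After byte 4 (0x59): reg=0x0C
Register before byte 5: 0x0C
After XOR with byte 0x98: 0x94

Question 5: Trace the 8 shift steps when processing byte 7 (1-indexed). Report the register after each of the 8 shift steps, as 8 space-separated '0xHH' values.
After byte 1 (0xE1): reg=0x05
After byte 2 (0xBB): reg=0x33
After byte 3 (0x11): reg=0xEE
After byte 4 (0x59): reg=0x0C
After byte 5 (0x98): reg=0xE5
After byte 6 (0x7F): reg=0xCF
Register before byte 7: 0xCF
After XOR with byte 0x8B: 0x44

Answer: 0x88 0x17 0x2E 0x5C 0xB8 0x77 0xEE 0xDB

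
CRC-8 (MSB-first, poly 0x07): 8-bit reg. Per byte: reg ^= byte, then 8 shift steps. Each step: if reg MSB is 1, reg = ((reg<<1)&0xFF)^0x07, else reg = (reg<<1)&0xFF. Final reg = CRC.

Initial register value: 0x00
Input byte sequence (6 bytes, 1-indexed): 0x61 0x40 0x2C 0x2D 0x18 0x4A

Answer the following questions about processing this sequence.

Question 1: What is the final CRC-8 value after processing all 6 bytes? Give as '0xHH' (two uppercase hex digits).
After byte 1 (0x61): reg=0x20
After byte 2 (0x40): reg=0x27
After byte 3 (0x2C): reg=0x31
After byte 4 (0x2D): reg=0x54
After byte 5 (0x18): reg=0xE3
After byte 6 (0x4A): reg=0x56

Answer: 0x56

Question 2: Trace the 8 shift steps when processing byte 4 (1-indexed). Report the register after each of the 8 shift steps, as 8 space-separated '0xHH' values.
After byte 1 (0x61): reg=0x20
After byte 2 (0x40): reg=0x27
After byte 3 (0x2C): reg=0x31
Register before byte 4: 0x31
After XOR with byte 0x2D: 0x1C

Answer: 0x38 0x70 0xE0 0xC7 0x89 0x15 0x2A 0x54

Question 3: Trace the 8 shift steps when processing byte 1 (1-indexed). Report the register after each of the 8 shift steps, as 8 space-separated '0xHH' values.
Register before byte 1: 0x00
After XOR with byte 0x61: 0x61

Answer: 0xC2 0x83 0x01 0x02 0x04 0x08 0x10 0x20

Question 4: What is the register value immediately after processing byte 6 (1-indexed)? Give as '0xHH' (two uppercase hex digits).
After byte 1 (0x61): reg=0x20
After byte 2 (0x40): reg=0x27
After byte 3 (0x2C): reg=0x31
After byte 4 (0x2D): reg=0x54
After byte 5 (0x18): reg=0xE3
After byte 6 (0x4A): reg=0x56

Answer: 0x56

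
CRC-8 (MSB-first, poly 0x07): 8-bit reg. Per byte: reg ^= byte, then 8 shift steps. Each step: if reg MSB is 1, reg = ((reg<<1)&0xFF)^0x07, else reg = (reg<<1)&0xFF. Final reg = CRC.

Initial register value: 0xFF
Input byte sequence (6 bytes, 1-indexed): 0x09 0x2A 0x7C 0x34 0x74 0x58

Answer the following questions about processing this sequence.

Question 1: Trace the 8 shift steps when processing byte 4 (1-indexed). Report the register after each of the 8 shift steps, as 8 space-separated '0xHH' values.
After byte 1 (0x09): reg=0xCC
After byte 2 (0x2A): reg=0xBC
After byte 3 (0x7C): reg=0x4E
Register before byte 4: 0x4E
After XOR with byte 0x34: 0x7A

Answer: 0xF4 0xEF 0xD9 0xB5 0x6D 0xDA 0xB3 0x61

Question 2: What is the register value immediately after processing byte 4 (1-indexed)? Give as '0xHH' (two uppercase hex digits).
After byte 1 (0x09): reg=0xCC
After byte 2 (0x2A): reg=0xBC
After byte 3 (0x7C): reg=0x4E
After byte 4 (0x34): reg=0x61

Answer: 0x61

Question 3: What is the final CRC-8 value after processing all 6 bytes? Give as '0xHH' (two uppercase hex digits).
After byte 1 (0x09): reg=0xCC
After byte 2 (0x2A): reg=0xBC
After byte 3 (0x7C): reg=0x4E
After byte 4 (0x34): reg=0x61
After byte 5 (0x74): reg=0x6B
After byte 6 (0x58): reg=0x99

Answer: 0x99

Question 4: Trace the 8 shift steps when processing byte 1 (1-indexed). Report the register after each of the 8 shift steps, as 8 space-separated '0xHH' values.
Answer: 0xEB 0xD1 0xA5 0x4D 0x9A 0x33 0x66 0xCC

Derivation:
Register before byte 1: 0xFF
After XOR with byte 0x09: 0xF6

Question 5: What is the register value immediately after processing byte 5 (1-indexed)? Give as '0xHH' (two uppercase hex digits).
After byte 1 (0x09): reg=0xCC
After byte 2 (0x2A): reg=0xBC
After byte 3 (0x7C): reg=0x4E
After byte 4 (0x34): reg=0x61
After byte 5 (0x74): reg=0x6B

Answer: 0x6B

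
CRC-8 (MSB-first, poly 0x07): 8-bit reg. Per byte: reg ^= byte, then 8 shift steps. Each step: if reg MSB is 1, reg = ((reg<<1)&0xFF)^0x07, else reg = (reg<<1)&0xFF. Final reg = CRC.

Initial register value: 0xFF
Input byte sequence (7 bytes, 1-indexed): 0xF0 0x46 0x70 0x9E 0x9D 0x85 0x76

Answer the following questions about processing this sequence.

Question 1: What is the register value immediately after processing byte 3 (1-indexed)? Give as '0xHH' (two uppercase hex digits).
After byte 1 (0xF0): reg=0x2D
After byte 2 (0x46): reg=0x16
After byte 3 (0x70): reg=0x35

Answer: 0x35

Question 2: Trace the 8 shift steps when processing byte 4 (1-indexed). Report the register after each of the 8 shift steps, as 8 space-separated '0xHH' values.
After byte 1 (0xF0): reg=0x2D
After byte 2 (0x46): reg=0x16
After byte 3 (0x70): reg=0x35
Register before byte 4: 0x35
After XOR with byte 0x9E: 0xAB

Answer: 0x51 0xA2 0x43 0x86 0x0B 0x16 0x2C 0x58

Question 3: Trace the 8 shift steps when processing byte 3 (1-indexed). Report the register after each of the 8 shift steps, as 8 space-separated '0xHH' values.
After byte 1 (0xF0): reg=0x2D
After byte 2 (0x46): reg=0x16
Register before byte 3: 0x16
After XOR with byte 0x70: 0x66

Answer: 0xCC 0x9F 0x39 0x72 0xE4 0xCF 0x99 0x35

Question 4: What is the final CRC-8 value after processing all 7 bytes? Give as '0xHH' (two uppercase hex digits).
Answer: 0xFF

Derivation:
After byte 1 (0xF0): reg=0x2D
After byte 2 (0x46): reg=0x16
After byte 3 (0x70): reg=0x35
After byte 4 (0x9E): reg=0x58
After byte 5 (0x9D): reg=0x55
After byte 6 (0x85): reg=0x3E
After byte 7 (0x76): reg=0xFF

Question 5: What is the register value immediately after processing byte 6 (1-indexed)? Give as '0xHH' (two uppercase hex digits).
After byte 1 (0xF0): reg=0x2D
After byte 2 (0x46): reg=0x16
After byte 3 (0x70): reg=0x35
After byte 4 (0x9E): reg=0x58
After byte 5 (0x9D): reg=0x55
After byte 6 (0x85): reg=0x3E

Answer: 0x3E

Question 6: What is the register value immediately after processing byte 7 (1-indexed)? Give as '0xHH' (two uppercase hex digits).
Answer: 0xFF

Derivation:
After byte 1 (0xF0): reg=0x2D
After byte 2 (0x46): reg=0x16
After byte 3 (0x70): reg=0x35
After byte 4 (0x9E): reg=0x58
After byte 5 (0x9D): reg=0x55
After byte 6 (0x85): reg=0x3E
After byte 7 (0x76): reg=0xFF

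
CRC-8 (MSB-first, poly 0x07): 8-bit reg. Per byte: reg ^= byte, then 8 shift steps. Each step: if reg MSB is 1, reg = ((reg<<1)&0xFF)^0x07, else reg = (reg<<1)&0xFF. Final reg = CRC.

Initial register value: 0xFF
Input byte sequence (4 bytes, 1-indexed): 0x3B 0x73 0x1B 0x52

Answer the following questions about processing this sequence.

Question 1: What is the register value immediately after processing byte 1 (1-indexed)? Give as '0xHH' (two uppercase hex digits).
Answer: 0x52

Derivation:
After byte 1 (0x3B): reg=0x52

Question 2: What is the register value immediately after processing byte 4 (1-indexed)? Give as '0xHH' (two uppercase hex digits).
After byte 1 (0x3B): reg=0x52
After byte 2 (0x73): reg=0xE7
After byte 3 (0x1B): reg=0xFA
After byte 4 (0x52): reg=0x51

Answer: 0x51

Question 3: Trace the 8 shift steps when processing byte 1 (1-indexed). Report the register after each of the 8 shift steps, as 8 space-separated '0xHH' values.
Register before byte 1: 0xFF
After XOR with byte 0x3B: 0xC4

Answer: 0x8F 0x19 0x32 0x64 0xC8 0x97 0x29 0x52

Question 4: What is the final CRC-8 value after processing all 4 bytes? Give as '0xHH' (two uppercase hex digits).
After byte 1 (0x3B): reg=0x52
After byte 2 (0x73): reg=0xE7
After byte 3 (0x1B): reg=0xFA
After byte 4 (0x52): reg=0x51

Answer: 0x51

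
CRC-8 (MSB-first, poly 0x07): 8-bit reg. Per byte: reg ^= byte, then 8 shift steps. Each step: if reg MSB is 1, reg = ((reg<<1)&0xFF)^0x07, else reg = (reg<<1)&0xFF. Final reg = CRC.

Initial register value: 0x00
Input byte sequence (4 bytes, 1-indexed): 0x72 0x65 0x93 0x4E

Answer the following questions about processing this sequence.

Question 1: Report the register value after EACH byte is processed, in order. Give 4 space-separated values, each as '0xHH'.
0x59 0xB4 0xF5 0x28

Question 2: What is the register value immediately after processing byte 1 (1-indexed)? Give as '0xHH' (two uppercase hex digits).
After byte 1 (0x72): reg=0x59

Answer: 0x59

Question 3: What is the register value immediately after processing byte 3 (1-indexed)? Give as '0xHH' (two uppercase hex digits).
After byte 1 (0x72): reg=0x59
After byte 2 (0x65): reg=0xB4
After byte 3 (0x93): reg=0xF5

Answer: 0xF5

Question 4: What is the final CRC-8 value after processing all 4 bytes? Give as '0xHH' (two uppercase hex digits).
After byte 1 (0x72): reg=0x59
After byte 2 (0x65): reg=0xB4
After byte 3 (0x93): reg=0xF5
After byte 4 (0x4E): reg=0x28

Answer: 0x28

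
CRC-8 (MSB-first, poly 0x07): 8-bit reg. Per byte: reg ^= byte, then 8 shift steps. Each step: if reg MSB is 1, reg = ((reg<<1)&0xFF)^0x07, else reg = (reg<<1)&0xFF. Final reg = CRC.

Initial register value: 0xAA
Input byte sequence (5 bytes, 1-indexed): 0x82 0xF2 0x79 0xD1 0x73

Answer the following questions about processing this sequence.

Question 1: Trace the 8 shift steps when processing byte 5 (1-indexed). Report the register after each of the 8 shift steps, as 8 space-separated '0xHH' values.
Answer: 0x25 0x4A 0x94 0x2F 0x5E 0xBC 0x7F 0xFE

Derivation:
After byte 1 (0x82): reg=0xD8
After byte 2 (0xF2): reg=0xD6
After byte 3 (0x79): reg=0x44
After byte 4 (0xD1): reg=0xE2
Register before byte 5: 0xE2
After XOR with byte 0x73: 0x91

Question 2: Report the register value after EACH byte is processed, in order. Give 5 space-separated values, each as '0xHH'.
0xD8 0xD6 0x44 0xE2 0xFE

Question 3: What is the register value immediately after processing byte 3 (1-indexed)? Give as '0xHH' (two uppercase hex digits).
After byte 1 (0x82): reg=0xD8
After byte 2 (0xF2): reg=0xD6
After byte 3 (0x79): reg=0x44

Answer: 0x44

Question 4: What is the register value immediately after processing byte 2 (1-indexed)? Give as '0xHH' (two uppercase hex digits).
Answer: 0xD6

Derivation:
After byte 1 (0x82): reg=0xD8
After byte 2 (0xF2): reg=0xD6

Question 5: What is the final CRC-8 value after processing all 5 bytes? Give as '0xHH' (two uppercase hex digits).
Answer: 0xFE

Derivation:
After byte 1 (0x82): reg=0xD8
After byte 2 (0xF2): reg=0xD6
After byte 3 (0x79): reg=0x44
After byte 4 (0xD1): reg=0xE2
After byte 5 (0x73): reg=0xFE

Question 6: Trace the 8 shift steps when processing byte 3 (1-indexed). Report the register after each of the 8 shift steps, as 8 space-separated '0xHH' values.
Answer: 0x59 0xB2 0x63 0xC6 0x8B 0x11 0x22 0x44

Derivation:
After byte 1 (0x82): reg=0xD8
After byte 2 (0xF2): reg=0xD6
Register before byte 3: 0xD6
After XOR with byte 0x79: 0xAF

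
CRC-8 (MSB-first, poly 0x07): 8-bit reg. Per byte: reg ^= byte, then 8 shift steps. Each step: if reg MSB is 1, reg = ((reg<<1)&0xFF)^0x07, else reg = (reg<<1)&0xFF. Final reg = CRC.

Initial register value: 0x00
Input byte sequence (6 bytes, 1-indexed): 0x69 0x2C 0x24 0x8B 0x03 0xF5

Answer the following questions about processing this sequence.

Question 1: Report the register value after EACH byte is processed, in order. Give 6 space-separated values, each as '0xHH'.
0x18 0x8C 0x51 0x08 0x31 0x52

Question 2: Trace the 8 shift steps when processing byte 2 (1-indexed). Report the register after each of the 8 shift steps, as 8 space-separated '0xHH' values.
After byte 1 (0x69): reg=0x18
Register before byte 2: 0x18
After XOR with byte 0x2C: 0x34

Answer: 0x68 0xD0 0xA7 0x49 0x92 0x23 0x46 0x8C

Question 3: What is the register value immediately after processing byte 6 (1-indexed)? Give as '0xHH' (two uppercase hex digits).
Answer: 0x52

Derivation:
After byte 1 (0x69): reg=0x18
After byte 2 (0x2C): reg=0x8C
After byte 3 (0x24): reg=0x51
After byte 4 (0x8B): reg=0x08
After byte 5 (0x03): reg=0x31
After byte 6 (0xF5): reg=0x52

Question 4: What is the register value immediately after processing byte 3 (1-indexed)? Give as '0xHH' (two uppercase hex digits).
Answer: 0x51

Derivation:
After byte 1 (0x69): reg=0x18
After byte 2 (0x2C): reg=0x8C
After byte 3 (0x24): reg=0x51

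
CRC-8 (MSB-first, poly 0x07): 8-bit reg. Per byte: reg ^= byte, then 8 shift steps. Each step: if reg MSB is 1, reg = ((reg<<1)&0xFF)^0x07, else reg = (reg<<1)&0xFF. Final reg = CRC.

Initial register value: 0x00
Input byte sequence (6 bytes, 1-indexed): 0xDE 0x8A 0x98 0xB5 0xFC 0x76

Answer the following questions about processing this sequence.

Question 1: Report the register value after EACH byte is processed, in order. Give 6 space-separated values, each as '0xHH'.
0x14 0xD3 0xF6 0xCE 0x9E 0x96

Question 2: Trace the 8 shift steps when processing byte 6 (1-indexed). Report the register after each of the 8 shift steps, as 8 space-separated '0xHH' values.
Answer: 0xD7 0xA9 0x55 0xAA 0x53 0xA6 0x4B 0x96

Derivation:
After byte 1 (0xDE): reg=0x14
After byte 2 (0x8A): reg=0xD3
After byte 3 (0x98): reg=0xF6
After byte 4 (0xB5): reg=0xCE
After byte 5 (0xFC): reg=0x9E
Register before byte 6: 0x9E
After XOR with byte 0x76: 0xE8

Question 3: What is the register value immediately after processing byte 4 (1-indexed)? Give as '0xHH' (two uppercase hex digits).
Answer: 0xCE

Derivation:
After byte 1 (0xDE): reg=0x14
After byte 2 (0x8A): reg=0xD3
After byte 3 (0x98): reg=0xF6
After byte 4 (0xB5): reg=0xCE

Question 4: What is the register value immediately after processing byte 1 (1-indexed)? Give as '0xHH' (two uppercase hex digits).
Answer: 0x14

Derivation:
After byte 1 (0xDE): reg=0x14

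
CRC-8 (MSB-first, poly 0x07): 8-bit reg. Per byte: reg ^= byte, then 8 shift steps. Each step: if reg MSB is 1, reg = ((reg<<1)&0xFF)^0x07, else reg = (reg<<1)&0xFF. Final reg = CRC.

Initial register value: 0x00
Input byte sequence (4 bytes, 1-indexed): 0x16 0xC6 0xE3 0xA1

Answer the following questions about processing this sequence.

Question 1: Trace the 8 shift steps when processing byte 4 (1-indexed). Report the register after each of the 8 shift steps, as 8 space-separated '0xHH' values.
After byte 1 (0x16): reg=0x62
After byte 2 (0xC6): reg=0x75
After byte 3 (0xE3): reg=0xEB
Register before byte 4: 0xEB
After XOR with byte 0xA1: 0x4A

Answer: 0x94 0x2F 0x5E 0xBC 0x7F 0xFE 0xFB 0xF1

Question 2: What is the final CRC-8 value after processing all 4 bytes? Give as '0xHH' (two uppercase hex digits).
After byte 1 (0x16): reg=0x62
After byte 2 (0xC6): reg=0x75
After byte 3 (0xE3): reg=0xEB
After byte 4 (0xA1): reg=0xF1

Answer: 0xF1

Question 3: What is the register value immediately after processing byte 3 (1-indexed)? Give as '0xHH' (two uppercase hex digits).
Answer: 0xEB

Derivation:
After byte 1 (0x16): reg=0x62
After byte 2 (0xC6): reg=0x75
After byte 3 (0xE3): reg=0xEB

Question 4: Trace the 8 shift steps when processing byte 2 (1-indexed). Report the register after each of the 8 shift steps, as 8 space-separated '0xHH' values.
After byte 1 (0x16): reg=0x62
Register before byte 2: 0x62
After XOR with byte 0xC6: 0xA4

Answer: 0x4F 0x9E 0x3B 0x76 0xEC 0xDF 0xB9 0x75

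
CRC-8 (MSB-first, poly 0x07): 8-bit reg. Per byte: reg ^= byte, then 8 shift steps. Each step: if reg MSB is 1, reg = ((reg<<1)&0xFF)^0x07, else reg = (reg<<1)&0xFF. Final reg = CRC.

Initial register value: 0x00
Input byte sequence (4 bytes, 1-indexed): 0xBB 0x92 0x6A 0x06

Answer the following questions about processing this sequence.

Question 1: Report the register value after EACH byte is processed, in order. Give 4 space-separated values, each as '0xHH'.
0x28 0x2F 0xDC 0x08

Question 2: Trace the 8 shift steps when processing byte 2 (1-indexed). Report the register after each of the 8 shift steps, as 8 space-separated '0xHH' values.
After byte 1 (0xBB): reg=0x28
Register before byte 2: 0x28
After XOR with byte 0x92: 0xBA

Answer: 0x73 0xE6 0xCB 0x91 0x25 0x4A 0x94 0x2F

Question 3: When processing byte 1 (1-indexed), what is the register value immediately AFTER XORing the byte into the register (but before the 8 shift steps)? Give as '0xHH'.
Register before byte 1: 0x00
Byte 1: 0xBB
0x00 XOR 0xBB = 0xBB

Answer: 0xBB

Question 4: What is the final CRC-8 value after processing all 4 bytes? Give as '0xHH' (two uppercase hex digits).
After byte 1 (0xBB): reg=0x28
After byte 2 (0x92): reg=0x2F
After byte 3 (0x6A): reg=0xDC
After byte 4 (0x06): reg=0x08

Answer: 0x08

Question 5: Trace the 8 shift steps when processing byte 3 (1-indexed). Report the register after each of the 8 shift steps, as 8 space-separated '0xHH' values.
Answer: 0x8A 0x13 0x26 0x4C 0x98 0x37 0x6E 0xDC

Derivation:
After byte 1 (0xBB): reg=0x28
After byte 2 (0x92): reg=0x2F
Register before byte 3: 0x2F
After XOR with byte 0x6A: 0x45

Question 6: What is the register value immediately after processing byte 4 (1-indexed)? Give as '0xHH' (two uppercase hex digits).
After byte 1 (0xBB): reg=0x28
After byte 2 (0x92): reg=0x2F
After byte 3 (0x6A): reg=0xDC
After byte 4 (0x06): reg=0x08

Answer: 0x08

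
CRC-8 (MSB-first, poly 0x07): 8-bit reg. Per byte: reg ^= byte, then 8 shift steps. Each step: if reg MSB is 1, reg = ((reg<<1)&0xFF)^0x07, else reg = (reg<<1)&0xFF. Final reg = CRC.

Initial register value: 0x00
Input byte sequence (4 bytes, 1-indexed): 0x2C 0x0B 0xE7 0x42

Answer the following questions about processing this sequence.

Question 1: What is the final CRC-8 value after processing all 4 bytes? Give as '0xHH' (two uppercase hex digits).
After byte 1 (0x2C): reg=0xC4
After byte 2 (0x0B): reg=0x63
After byte 3 (0xE7): reg=0x95
After byte 4 (0x42): reg=0x2B

Answer: 0x2B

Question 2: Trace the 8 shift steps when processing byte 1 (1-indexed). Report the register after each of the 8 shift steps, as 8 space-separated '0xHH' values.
Answer: 0x58 0xB0 0x67 0xCE 0x9B 0x31 0x62 0xC4

Derivation:
Register before byte 1: 0x00
After XOR with byte 0x2C: 0x2C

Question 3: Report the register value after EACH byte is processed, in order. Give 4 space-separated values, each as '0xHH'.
0xC4 0x63 0x95 0x2B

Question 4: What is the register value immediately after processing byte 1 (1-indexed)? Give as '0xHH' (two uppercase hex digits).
After byte 1 (0x2C): reg=0xC4

Answer: 0xC4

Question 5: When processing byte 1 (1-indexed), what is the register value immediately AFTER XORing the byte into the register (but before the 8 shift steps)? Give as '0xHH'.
Answer: 0x2C

Derivation:
Register before byte 1: 0x00
Byte 1: 0x2C
0x00 XOR 0x2C = 0x2C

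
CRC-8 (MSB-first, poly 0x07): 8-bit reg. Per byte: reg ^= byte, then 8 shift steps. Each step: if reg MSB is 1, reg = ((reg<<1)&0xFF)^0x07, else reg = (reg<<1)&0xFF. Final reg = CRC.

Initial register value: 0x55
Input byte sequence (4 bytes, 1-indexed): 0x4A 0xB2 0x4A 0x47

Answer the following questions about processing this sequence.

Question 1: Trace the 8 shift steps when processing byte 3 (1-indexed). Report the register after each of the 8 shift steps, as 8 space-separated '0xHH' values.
Answer: 0x95 0x2D 0x5A 0xB4 0x6F 0xDE 0xBB 0x71

Derivation:
After byte 1 (0x4A): reg=0x5D
After byte 2 (0xB2): reg=0x83
Register before byte 3: 0x83
After XOR with byte 0x4A: 0xC9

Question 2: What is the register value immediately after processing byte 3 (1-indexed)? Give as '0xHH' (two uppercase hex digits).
Answer: 0x71

Derivation:
After byte 1 (0x4A): reg=0x5D
After byte 2 (0xB2): reg=0x83
After byte 3 (0x4A): reg=0x71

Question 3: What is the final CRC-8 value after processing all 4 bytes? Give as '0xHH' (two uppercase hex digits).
After byte 1 (0x4A): reg=0x5D
After byte 2 (0xB2): reg=0x83
After byte 3 (0x4A): reg=0x71
After byte 4 (0x47): reg=0x82

Answer: 0x82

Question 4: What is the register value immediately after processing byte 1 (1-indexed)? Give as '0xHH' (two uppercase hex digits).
After byte 1 (0x4A): reg=0x5D

Answer: 0x5D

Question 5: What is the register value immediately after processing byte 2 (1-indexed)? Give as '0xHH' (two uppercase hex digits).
Answer: 0x83

Derivation:
After byte 1 (0x4A): reg=0x5D
After byte 2 (0xB2): reg=0x83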